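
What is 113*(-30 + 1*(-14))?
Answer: -4972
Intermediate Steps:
113*(-30 + 1*(-14)) = 113*(-30 - 14) = 113*(-44) = -4972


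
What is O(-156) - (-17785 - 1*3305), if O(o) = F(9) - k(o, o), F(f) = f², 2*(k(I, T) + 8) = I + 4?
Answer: 21255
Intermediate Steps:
k(I, T) = -6 + I/2 (k(I, T) = -8 + (I + 4)/2 = -8 + (4 + I)/2 = -8 + (2 + I/2) = -6 + I/2)
O(o) = 87 - o/2 (O(o) = 9² - (-6 + o/2) = 81 + (6 - o/2) = 87 - o/2)
O(-156) - (-17785 - 1*3305) = (87 - ½*(-156)) - (-17785 - 1*3305) = (87 + 78) - (-17785 - 3305) = 165 - 1*(-21090) = 165 + 21090 = 21255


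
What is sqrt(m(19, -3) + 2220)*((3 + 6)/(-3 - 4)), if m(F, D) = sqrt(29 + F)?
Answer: -18*sqrt(555 + sqrt(3))/7 ≈ -60.673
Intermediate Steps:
sqrt(m(19, -3) + 2220)*((3 + 6)/(-3 - 4)) = sqrt(sqrt(29 + 19) + 2220)*((3 + 6)/(-3 - 4)) = sqrt(sqrt(48) + 2220)*(9/(-7)) = sqrt(4*sqrt(3) + 2220)*(9*(-1/7)) = sqrt(2220 + 4*sqrt(3))*(-9/7) = -9*sqrt(2220 + 4*sqrt(3))/7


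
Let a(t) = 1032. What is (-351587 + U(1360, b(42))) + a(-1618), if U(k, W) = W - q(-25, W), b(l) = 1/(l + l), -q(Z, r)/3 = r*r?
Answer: -824505331/2352 ≈ -3.5056e+5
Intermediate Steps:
q(Z, r) = -3*r² (q(Z, r) = -3*r*r = -3*r²)
b(l) = 1/(2*l)
U(k, W) = W + 3*W² (U(k, W) = W - (-3)*W² = W + 3*W²)
(-351587 + U(1360, b(42))) + a(-1618) = (-351587 + ((½)/42)*(1 + 3*((½)/42))) + 1032 = (-351587 + ((½)*(1/42))*(1 + 3*((½)*(1/42)))) + 1032 = (-351587 + (1 + 3*(1/84))/84) + 1032 = (-351587 + (1 + 1/28)/84) + 1032 = (-351587 + (1/84)*(29/28)) + 1032 = (-351587 + 29/2352) + 1032 = -826932595/2352 + 1032 = -824505331/2352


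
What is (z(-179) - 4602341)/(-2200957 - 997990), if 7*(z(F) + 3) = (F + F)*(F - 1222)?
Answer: 31714850/22392629 ≈ 1.4163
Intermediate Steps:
z(F) = -3 + 2*F*(-1222 + F)/7 (z(F) = -3 + ((F + F)*(F - 1222))/7 = -3 + ((2*F)*(-1222 + F))/7 = -3 + (2*F*(-1222 + F))/7 = -3 + 2*F*(-1222 + F)/7)
(z(-179) - 4602341)/(-2200957 - 997990) = ((-3 - 2444/7*(-179) + (2/7)*(-179)**2) - 4602341)/(-2200957 - 997990) = ((-3 + 437476/7 + (2/7)*32041) - 4602341)/(-3198947) = ((-3 + 437476/7 + 64082/7) - 4602341)*(-1/3198947) = (501537/7 - 4602341)*(-1/3198947) = -31714850/7*(-1/3198947) = 31714850/22392629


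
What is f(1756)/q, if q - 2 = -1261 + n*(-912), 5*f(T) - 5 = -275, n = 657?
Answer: 54/600443 ≈ 8.9934e-5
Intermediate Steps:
f(T) = -54 (f(T) = 1 + (1/5)*(-275) = 1 - 55 = -54)
q = -600443 (q = 2 + (-1261 + 657*(-912)) = 2 + (-1261 - 599184) = 2 - 600445 = -600443)
f(1756)/q = -54/(-600443) = -54*(-1/600443) = 54/600443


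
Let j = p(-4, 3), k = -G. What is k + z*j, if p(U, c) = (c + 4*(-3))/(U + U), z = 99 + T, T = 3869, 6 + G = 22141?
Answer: -17671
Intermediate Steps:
G = 22135 (G = -6 + 22141 = 22135)
z = 3968 (z = 99 + 3869 = 3968)
p(U, c) = (-12 + c)/(2*U) (p(U, c) = (c - 12)/((2*U)) = (-12 + c)*(1/(2*U)) = (-12 + c)/(2*U))
k = -22135 (k = -1*22135 = -22135)
j = 9/8 (j = (½)*(-12 + 3)/(-4) = (½)*(-¼)*(-9) = 9/8 ≈ 1.1250)
k + z*j = -22135 + 3968*(9/8) = -22135 + 4464 = -17671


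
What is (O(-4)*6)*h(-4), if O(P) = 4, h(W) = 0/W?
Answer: 0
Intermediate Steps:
h(W) = 0
(O(-4)*6)*h(-4) = (4*6)*0 = 24*0 = 0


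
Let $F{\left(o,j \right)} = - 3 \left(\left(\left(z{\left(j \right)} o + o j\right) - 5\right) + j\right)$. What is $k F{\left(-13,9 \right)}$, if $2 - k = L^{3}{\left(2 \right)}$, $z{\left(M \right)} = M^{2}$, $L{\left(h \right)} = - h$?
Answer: $34980$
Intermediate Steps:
$F{\left(o,j \right)} = 15 - 3 j - 3 j o - 3 o j^{2}$ ($F{\left(o,j \right)} = - 3 \left(\left(\left(j^{2} o + o j\right) - 5\right) + j\right) = - 3 \left(\left(\left(o j^{2} + j o\right) - 5\right) + j\right) = - 3 \left(\left(\left(j o + o j^{2}\right) - 5\right) + j\right) = - 3 \left(\left(-5 + j o + o j^{2}\right) + j\right) = - 3 \left(-5 + j + j o + o j^{2}\right) = 15 - 3 j - 3 j o - 3 o j^{2}$)
$k = 10$ ($k = 2 - \left(\left(-1\right) 2\right)^{3} = 2 - \left(-2\right)^{3} = 2 - -8 = 2 + 8 = 10$)
$k F{\left(-13,9 \right)} = 10 \left(15 - 27 - 27 \left(-13\right) - - 39 \cdot 9^{2}\right) = 10 \left(15 - 27 + 351 - \left(-39\right) 81\right) = 10 \left(15 - 27 + 351 + 3159\right) = 10 \cdot 3498 = 34980$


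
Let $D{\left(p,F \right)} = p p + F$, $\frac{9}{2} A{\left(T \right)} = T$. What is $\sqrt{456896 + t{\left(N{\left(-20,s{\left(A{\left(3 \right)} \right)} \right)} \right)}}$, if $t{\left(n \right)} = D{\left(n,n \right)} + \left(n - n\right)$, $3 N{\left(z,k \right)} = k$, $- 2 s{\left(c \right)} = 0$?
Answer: $88 \sqrt{59} \approx 675.94$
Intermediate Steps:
$A{\left(T \right)} = \frac{2 T}{9}$
$s{\left(c \right)} = 0$ ($s{\left(c \right)} = \left(- \frac{1}{2}\right) 0 = 0$)
$D{\left(p,F \right)} = F + p^{2}$ ($D{\left(p,F \right)} = p^{2} + F = F + p^{2}$)
$N{\left(z,k \right)} = \frac{k}{3}$
$t{\left(n \right)} = n + n^{2}$ ($t{\left(n \right)} = \left(n + n^{2}\right) + \left(n - n\right) = \left(n + n^{2}\right) + 0 = n + n^{2}$)
$\sqrt{456896 + t{\left(N{\left(-20,s{\left(A{\left(3 \right)} \right)} \right)} \right)}} = \sqrt{456896 + \frac{1}{3} \cdot 0 \left(1 + \frac{1}{3} \cdot 0\right)} = \sqrt{456896 + 0 \left(1 + 0\right)} = \sqrt{456896 + 0 \cdot 1} = \sqrt{456896 + 0} = \sqrt{456896} = 88 \sqrt{59}$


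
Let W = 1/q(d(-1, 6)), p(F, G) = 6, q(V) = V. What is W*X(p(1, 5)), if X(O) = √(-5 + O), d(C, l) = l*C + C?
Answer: -⅐ ≈ -0.14286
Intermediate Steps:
d(C, l) = C + C*l (d(C, l) = C*l + C = C + C*l)
W = -⅐ (W = 1/(-(1 + 6)) = 1/(-1*7) = 1/(-7) = -⅐ ≈ -0.14286)
W*X(p(1, 5)) = -√(-5 + 6)/7 = -√1/7 = -⅐*1 = -⅐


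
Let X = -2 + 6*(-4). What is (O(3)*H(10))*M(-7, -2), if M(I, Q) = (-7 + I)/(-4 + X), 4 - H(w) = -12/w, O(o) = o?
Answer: 182/25 ≈ 7.2800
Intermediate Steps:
H(w) = 4 + 12/w (H(w) = 4 - (-12)/w = 4 + 12/w)
X = -26 (X = -2 - 24 = -26)
M(I, Q) = 7/30 - I/30 (M(I, Q) = (-7 + I)/(-4 - 26) = (-7 + I)/(-30) = (-7 + I)*(-1/30) = 7/30 - I/30)
(O(3)*H(10))*M(-7, -2) = (3*(4 + 12/10))*(7/30 - 1/30*(-7)) = (3*(4 + 12*(⅒)))*(7/30 + 7/30) = (3*(4 + 6/5))*(7/15) = (3*(26/5))*(7/15) = (78/5)*(7/15) = 182/25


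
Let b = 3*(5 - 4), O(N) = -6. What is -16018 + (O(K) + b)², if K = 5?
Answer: -16009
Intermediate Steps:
b = 3 (b = 3*1 = 3)
-16018 + (O(K) + b)² = -16018 + (-6 + 3)² = -16018 + (-3)² = -16018 + 9 = -16009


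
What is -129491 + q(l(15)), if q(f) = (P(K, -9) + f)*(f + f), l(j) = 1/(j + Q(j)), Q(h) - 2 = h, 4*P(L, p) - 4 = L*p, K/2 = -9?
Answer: -66298063/512 ≈ -1.2949e+5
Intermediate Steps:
K = -18 (K = 2*(-9) = -18)
P(L, p) = 1 + L*p/4 (P(L, p) = 1 + (L*p)/4 = 1 + L*p/4)
Q(h) = 2 + h
l(j) = 1/(2 + 2*j) (l(j) = 1/(j + (2 + j)) = 1/(2 + 2*j))
q(f) = 2*f*(83/2 + f) (q(f) = ((1 + (1/4)*(-18)*(-9)) + f)*(f + f) = ((1 + 81/2) + f)*(2*f) = (83/2 + f)*(2*f) = 2*f*(83/2 + f))
-129491 + q(l(15)) = -129491 + (1/(2*(1 + 15)))*(83 + 2*(1/(2*(1 + 15)))) = -129491 + ((1/2)/16)*(83 + 2*((1/2)/16)) = -129491 + ((1/2)*(1/16))*(83 + 2*((1/2)*(1/16))) = -129491 + (83 + 2*(1/32))/32 = -129491 + (83 + 1/16)/32 = -129491 + (1/32)*(1329/16) = -129491 + 1329/512 = -66298063/512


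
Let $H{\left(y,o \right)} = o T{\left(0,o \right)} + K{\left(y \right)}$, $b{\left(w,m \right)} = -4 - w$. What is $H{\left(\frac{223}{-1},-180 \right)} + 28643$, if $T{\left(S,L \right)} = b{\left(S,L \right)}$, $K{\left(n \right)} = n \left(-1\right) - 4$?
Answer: $29582$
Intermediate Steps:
$K{\left(n \right)} = -4 - n$ ($K{\left(n \right)} = - n - 4 = -4 - n$)
$T{\left(S,L \right)} = -4 - S$
$H{\left(y,o \right)} = -4 - y - 4 o$ ($H{\left(y,o \right)} = o \left(-4 - 0\right) - \left(4 + y\right) = o \left(-4 + 0\right) - \left(4 + y\right) = o \left(-4\right) - \left(4 + y\right) = - 4 o - \left(4 + y\right) = -4 - y - 4 o$)
$H{\left(\frac{223}{-1},-180 \right)} + 28643 = \left(-4 - \frac{223}{-1} - -720\right) + 28643 = \left(-4 - 223 \left(-1\right) + 720\right) + 28643 = \left(-4 - -223 + 720\right) + 28643 = \left(-4 + 223 + 720\right) + 28643 = 939 + 28643 = 29582$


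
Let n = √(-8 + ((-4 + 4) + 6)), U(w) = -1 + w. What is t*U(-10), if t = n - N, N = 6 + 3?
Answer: 99 - 11*I*√2 ≈ 99.0 - 15.556*I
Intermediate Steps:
N = 9
n = I*√2 (n = √(-8 + (0 + 6)) = √(-8 + 6) = √(-2) = I*√2 ≈ 1.4142*I)
t = -9 + I*√2 (t = I*√2 - 1*9 = I*√2 - 9 = -9 + I*√2 ≈ -9.0 + 1.4142*I)
t*U(-10) = (-9 + I*√2)*(-1 - 10) = (-9 + I*√2)*(-11) = 99 - 11*I*√2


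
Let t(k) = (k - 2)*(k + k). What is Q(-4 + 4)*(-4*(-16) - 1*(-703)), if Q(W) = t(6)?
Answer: 36816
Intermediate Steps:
t(k) = 2*k*(-2 + k) (t(k) = (-2 + k)*(2*k) = 2*k*(-2 + k))
Q(W) = 48 (Q(W) = 2*6*(-2 + 6) = 2*6*4 = 48)
Q(-4 + 4)*(-4*(-16) - 1*(-703)) = 48*(-4*(-16) - 1*(-703)) = 48*(64 + 703) = 48*767 = 36816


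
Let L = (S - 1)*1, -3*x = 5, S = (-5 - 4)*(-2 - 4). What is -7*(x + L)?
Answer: -1078/3 ≈ -359.33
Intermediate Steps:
S = 54 (S = -9*(-6) = 54)
x = -5/3 (x = -1/3*5 = -5/3 ≈ -1.6667)
L = 53 (L = (54 - 1)*1 = 53*1 = 53)
-7*(x + L) = -7*(-5/3 + 53) = -7*154/3 = -1078/3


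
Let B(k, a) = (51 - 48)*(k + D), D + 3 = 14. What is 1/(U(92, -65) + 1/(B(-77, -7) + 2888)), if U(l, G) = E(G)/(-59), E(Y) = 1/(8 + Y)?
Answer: 9046470/6053 ≈ 1494.5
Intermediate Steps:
D = 11 (D = -3 + 14 = 11)
U(l, G) = -1/(59*(8 + G)) (U(l, G) = 1/((8 + G)*(-59)) = -1/59/(8 + G) = -1/(59*(8 + G)))
B(k, a) = 33 + 3*k (B(k, a) = (51 - 48)*(k + 11) = 3*(11 + k) = 33 + 3*k)
1/(U(92, -65) + 1/(B(-77, -7) + 2888)) = 1/(-1/(472 + 59*(-65)) + 1/((33 + 3*(-77)) + 2888)) = 1/(-1/(472 - 3835) + 1/((33 - 231) + 2888)) = 1/(-1/(-3363) + 1/(-198 + 2888)) = 1/(-1*(-1/3363) + 1/2690) = 1/(1/3363 + 1/2690) = 1/(6053/9046470) = 9046470/6053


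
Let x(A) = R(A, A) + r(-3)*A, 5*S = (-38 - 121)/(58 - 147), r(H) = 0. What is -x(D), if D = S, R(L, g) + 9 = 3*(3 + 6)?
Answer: -18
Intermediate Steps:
R(L, g) = 18 (R(L, g) = -9 + 3*(3 + 6) = -9 + 3*9 = -9 + 27 = 18)
S = 159/445 (S = ((-38 - 121)/(58 - 147))/5 = (-159/(-89))/5 = (-159*(-1/89))/5 = (1/5)*(159/89) = 159/445 ≈ 0.35730)
D = 159/445 ≈ 0.35730
x(A) = 18 (x(A) = 18 + 0*A = 18 + 0 = 18)
-x(D) = -1*18 = -18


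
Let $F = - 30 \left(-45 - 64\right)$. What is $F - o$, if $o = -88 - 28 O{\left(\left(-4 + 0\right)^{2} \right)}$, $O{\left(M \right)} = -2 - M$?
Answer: $2854$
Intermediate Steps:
$F = 3270$ ($F = \left(-30\right) \left(-109\right) = 3270$)
$o = 416$ ($o = -88 - 28 \left(-2 - \left(-4 + 0\right)^{2}\right) = -88 - 28 \left(-2 - \left(-4\right)^{2}\right) = -88 - 28 \left(-2 - 16\right) = -88 - -504 = -88 + 504 = 416$)
$F - o = 3270 - 416 = 2854$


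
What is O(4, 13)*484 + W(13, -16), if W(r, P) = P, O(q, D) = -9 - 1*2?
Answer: -5340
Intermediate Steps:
O(q, D) = -11 (O(q, D) = -9 - 2 = -11)
O(4, 13)*484 + W(13, -16) = -11*484 - 16 = -5324 - 16 = -5340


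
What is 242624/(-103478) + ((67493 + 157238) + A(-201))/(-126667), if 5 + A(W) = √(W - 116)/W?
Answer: -26993325618/6553623913 + I*√317/25460067 ≈ -4.1188 + 6.9931e-7*I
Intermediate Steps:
A(W) = -5 + √(-116 + W)/W (A(W) = -5 + √(W - 116)/W = -5 + √(-116 + W)/W)
242624/(-103478) + ((67493 + 157238) + A(-201))/(-126667) = 242624/(-103478) + ((67493 + 157238) + (-5 + √(-116 - 201)/(-201)))/(-126667) = 242624*(-1/103478) + (224731 + (-5 - I*√317/201))*(-1/126667) = -121312/51739 + (224731 + (-5 - I*√317/201))*(-1/126667) = -121312/51739 + (224726 - I*√317/201)*(-1/126667) = -121312/51739 + (-224726/126667 + I*√317/25460067) = -26993325618/6553623913 + I*√317/25460067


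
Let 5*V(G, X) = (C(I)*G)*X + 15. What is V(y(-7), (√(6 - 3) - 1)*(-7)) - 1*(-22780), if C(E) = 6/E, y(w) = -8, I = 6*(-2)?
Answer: 113943/5 - 28*√3/5 ≈ 22779.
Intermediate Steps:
I = -12
V(G, X) = 3 - G*X/10 (V(G, X) = (((6/(-12))*G)*X + 15)/5 = (((6*(-1/12))*G)*X + 15)/5 = ((-G/2)*X + 15)/5 = (-G*X/2 + 15)/5 = (15 - G*X/2)/5 = 3 - G*X/10)
V(y(-7), (√(6 - 3) - 1)*(-7)) - 1*(-22780) = (3 - ⅒*(-8)*(√(6 - 3) - 1)*(-7)) - 1*(-22780) = (3 - ⅒*(-8)*(√3 - 1)*(-7)) + 22780 = (3 - ⅒*(-8)*(-1 + √3)*(-7)) + 22780 = (3 - ⅒*(-8)*(7 - 7*√3)) + 22780 = (3 + (28/5 - 28*√3/5)) + 22780 = (43/5 - 28*√3/5) + 22780 = 113943/5 - 28*√3/5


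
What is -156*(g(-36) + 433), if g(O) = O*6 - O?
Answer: -39468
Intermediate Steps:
g(O) = 5*O (g(O) = 6*O - O = 5*O)
-156*(g(-36) + 433) = -156*(5*(-36) + 433) = -156*(-180 + 433) = -156*253 = -39468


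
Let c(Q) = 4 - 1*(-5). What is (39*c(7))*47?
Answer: 16497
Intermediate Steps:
c(Q) = 9 (c(Q) = 4 + 5 = 9)
(39*c(7))*47 = (39*9)*47 = 351*47 = 16497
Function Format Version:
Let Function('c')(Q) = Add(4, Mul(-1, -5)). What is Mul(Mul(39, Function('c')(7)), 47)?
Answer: 16497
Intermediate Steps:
Function('c')(Q) = 9 (Function('c')(Q) = Add(4, 5) = 9)
Mul(Mul(39, Function('c')(7)), 47) = Mul(Mul(39, 9), 47) = Mul(351, 47) = 16497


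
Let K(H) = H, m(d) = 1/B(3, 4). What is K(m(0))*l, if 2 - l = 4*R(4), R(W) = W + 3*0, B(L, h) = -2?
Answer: 7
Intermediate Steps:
R(W) = W (R(W) = W + 0 = W)
m(d) = -½ (m(d) = 1/(-2) = -½)
l = -14 (l = 2 - 4*4 = 2 - 1*16 = 2 - 16 = -14)
K(m(0))*l = -½*(-14) = 7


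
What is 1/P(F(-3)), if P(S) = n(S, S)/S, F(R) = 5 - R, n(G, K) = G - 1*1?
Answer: 8/7 ≈ 1.1429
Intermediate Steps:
n(G, K) = -1 + G (n(G, K) = G - 1 = -1 + G)
P(S) = (-1 + S)/S
1/P(F(-3)) = 1/((-1 + (5 - 1*(-3)))/(5 - 1*(-3))) = 1/((-1 + (5 + 3))/(5 + 3)) = 1/((-1 + 8)/8) = 1/((⅛)*7) = 1/(7/8) = 8/7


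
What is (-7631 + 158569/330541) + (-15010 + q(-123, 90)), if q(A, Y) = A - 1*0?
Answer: -7524276755/330541 ≈ -22764.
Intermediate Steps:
q(A, Y) = A (q(A, Y) = A + 0 = A)
(-7631 + 158569/330541) + (-15010 + q(-123, 90)) = (-7631 + 158569/330541) + (-15010 - 123) = (-7631 + 158569*(1/330541)) - 15133 = (-7631 + 158569/330541) - 15133 = -2522199802/330541 - 15133 = -7524276755/330541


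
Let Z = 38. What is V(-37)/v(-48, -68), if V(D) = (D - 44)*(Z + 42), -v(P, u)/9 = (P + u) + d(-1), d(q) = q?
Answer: -80/13 ≈ -6.1538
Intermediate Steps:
v(P, u) = 9 - 9*P - 9*u (v(P, u) = -9*((P + u) - 1) = -9*(-1 + P + u) = 9 - 9*P - 9*u)
V(D) = -3520 + 80*D (V(D) = (D - 44)*(38 + 42) = (-44 + D)*80 = -3520 + 80*D)
V(-37)/v(-48, -68) = (-3520 + 80*(-37))/(9 - 9*(-48) - 9*(-68)) = (-3520 - 2960)/(9 + 432 + 612) = -6480/1053 = -6480*1/1053 = -80/13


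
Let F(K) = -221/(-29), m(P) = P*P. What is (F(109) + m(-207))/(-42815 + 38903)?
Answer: -621421/56724 ≈ -10.955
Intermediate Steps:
m(P) = P²
F(K) = 221/29 (F(K) = -221*(-1/29) = 221/29)
(F(109) + m(-207))/(-42815 + 38903) = (221/29 + (-207)²)/(-42815 + 38903) = (221/29 + 42849)/(-3912) = (1242842/29)*(-1/3912) = -621421/56724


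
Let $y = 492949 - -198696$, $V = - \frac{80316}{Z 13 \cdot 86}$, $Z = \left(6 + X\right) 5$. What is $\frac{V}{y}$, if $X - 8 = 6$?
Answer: $- \frac{20079}{19331477750} \approx -1.0387 \cdot 10^{-6}$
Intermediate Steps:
$X = 14$ ($X = 8 + 6 = 14$)
$Z = 100$ ($Z = \left(6 + 14\right) 5 = 20 \cdot 5 = 100$)
$V = - \frac{20079}{27950}$ ($V = - \frac{80316}{100 \cdot 13 \cdot 86} = - \frac{80316}{1300 \cdot 86} = - \frac{80316}{111800} = \left(-80316\right) \frac{1}{111800} = - \frac{20079}{27950} \approx -0.71839$)
$y = 691645$ ($y = 492949 + 198696 = 691645$)
$\frac{V}{y} = - \frac{20079}{27950 \cdot 691645} = \left(- \frac{20079}{27950}\right) \frac{1}{691645} = - \frac{20079}{19331477750}$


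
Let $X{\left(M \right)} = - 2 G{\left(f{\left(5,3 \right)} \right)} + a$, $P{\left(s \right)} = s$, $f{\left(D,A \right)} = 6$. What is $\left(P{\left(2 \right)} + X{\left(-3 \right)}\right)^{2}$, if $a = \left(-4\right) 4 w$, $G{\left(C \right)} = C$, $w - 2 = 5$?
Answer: $14884$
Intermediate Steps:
$w = 7$ ($w = 2 + 5 = 7$)
$a = -112$ ($a = \left(-4\right) 4 \cdot 7 = \left(-16\right) 7 = -112$)
$X{\left(M \right)} = -124$ ($X{\left(M \right)} = \left(-2\right) 6 - 112 = -12 - 112 = -124$)
$\left(P{\left(2 \right)} + X{\left(-3 \right)}\right)^{2} = \left(2 - 124\right)^{2} = \left(-122\right)^{2} = 14884$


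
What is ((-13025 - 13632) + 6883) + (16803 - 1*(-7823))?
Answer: 4852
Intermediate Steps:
((-13025 - 13632) + 6883) + (16803 - 1*(-7823)) = (-26657 + 6883) + (16803 + 7823) = -19774 + 24626 = 4852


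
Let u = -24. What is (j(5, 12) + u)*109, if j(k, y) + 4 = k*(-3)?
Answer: -4687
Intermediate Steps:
j(k, y) = -4 - 3*k (j(k, y) = -4 + k*(-3) = -4 - 3*k)
(j(5, 12) + u)*109 = ((-4 - 3*5) - 24)*109 = ((-4 - 15) - 24)*109 = (-19 - 24)*109 = -43*109 = -4687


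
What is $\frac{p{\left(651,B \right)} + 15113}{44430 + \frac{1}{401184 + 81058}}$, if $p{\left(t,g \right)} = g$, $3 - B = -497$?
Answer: $\frac{7529244346}{21426012061} \approx 0.35141$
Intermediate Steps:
$B = 500$ ($B = 3 - -497 = 3 + 497 = 500$)
$\frac{p{\left(651,B \right)} + 15113}{44430 + \frac{1}{401184 + 81058}} = \frac{500 + 15113}{44430 + \frac{1}{401184 + 81058}} = \frac{15613}{44430 + \frac{1}{482242}} = \frac{15613}{\frac{21426012061}{482242}} = 15613 \cdot \frac{482242}{21426012061} = \frac{7529244346}{21426012061}$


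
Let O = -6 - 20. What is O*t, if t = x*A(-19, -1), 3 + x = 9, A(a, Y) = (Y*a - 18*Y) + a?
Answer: -2808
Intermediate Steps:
A(a, Y) = a - 18*Y + Y*a (A(a, Y) = (-18*Y + Y*a) + a = a - 18*Y + Y*a)
x = 6 (x = -3 + 9 = 6)
t = 108 (t = 6*(-19 - 18*(-1) - 1*(-19)) = 6*(-19 + 18 + 19) = 6*18 = 108)
O = -26
O*t = -26*108 = -2808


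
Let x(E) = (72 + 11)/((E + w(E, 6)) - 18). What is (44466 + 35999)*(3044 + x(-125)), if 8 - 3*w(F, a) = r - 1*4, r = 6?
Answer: 34529221265/141 ≈ 2.4489e+8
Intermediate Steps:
w(F, a) = 2 (w(F, a) = 8/3 - (6 - 1*4)/3 = 8/3 - (6 - 4)/3 = 8/3 - ⅓*2 = 8/3 - ⅔ = 2)
x(E) = 83/(-16 + E) (x(E) = (72 + 11)/((E + 2) - 18) = 83/((2 + E) - 18) = 83/(-16 + E))
(44466 + 35999)*(3044 + x(-125)) = (44466 + 35999)*(3044 + 83/(-16 - 125)) = 80465*(3044 + 83/(-141)) = 80465*(3044 + 83*(-1/141)) = 80465*(3044 - 83/141) = 80465*(429121/141) = 34529221265/141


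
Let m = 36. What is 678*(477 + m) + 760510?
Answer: 1108324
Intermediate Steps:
678*(477 + m) + 760510 = 678*(477 + 36) + 760510 = 678*513 + 760510 = 347814 + 760510 = 1108324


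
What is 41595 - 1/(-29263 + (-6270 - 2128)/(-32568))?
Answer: 19820620352619/476514493 ≈ 41595.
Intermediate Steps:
41595 - 1/(-29263 + (-6270 - 2128)/(-32568)) = 41595 - 1/(-29263 - 8398*(-1/32568)) = 41595 - 1/(-29263 + 4199/16284) = 41595 - 1/(-476514493/16284) = 41595 - 1*(-16284/476514493) = 41595 + 16284/476514493 = 19820620352619/476514493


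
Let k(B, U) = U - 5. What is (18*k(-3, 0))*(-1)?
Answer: 90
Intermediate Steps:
k(B, U) = -5 + U
(18*k(-3, 0))*(-1) = (18*(-5 + 0))*(-1) = (18*(-5))*(-1) = -90*(-1) = 90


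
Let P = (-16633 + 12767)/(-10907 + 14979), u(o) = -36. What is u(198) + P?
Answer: -75229/2036 ≈ -36.949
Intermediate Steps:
P = -1933/2036 (P = -3866/4072 = -3866*1/4072 = -1933/2036 ≈ -0.94941)
u(198) + P = -36 - 1933/2036 = -75229/2036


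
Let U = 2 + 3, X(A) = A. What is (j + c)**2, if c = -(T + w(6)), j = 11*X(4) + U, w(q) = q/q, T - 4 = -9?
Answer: 2809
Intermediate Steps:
T = -5 (T = 4 - 9 = -5)
w(q) = 1
U = 5
j = 49 (j = 11*4 + 5 = 44 + 5 = 49)
c = 4 (c = -(-5 + 1) = -1*(-4) = 4)
(j + c)**2 = (49 + 4)**2 = 53**2 = 2809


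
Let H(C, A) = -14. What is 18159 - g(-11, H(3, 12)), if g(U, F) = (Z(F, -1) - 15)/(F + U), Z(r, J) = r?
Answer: 453946/25 ≈ 18158.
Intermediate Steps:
g(U, F) = (-15 + F)/(F + U) (g(U, F) = (F - 15)/(F + U) = (-15 + F)/(F + U))
18159 - g(-11, H(3, 12)) = 18159 - (-15 - 14)/(-14 - 11) = 18159 - (-29)/(-25) = 18159 - (-1)*(-29)/25 = 18159 - 1*29/25 = 18159 - 29/25 = 453946/25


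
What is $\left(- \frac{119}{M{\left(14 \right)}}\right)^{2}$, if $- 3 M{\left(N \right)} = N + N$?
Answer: $\frac{2601}{16} \approx 162.56$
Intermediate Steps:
$M{\left(N \right)} = - \frac{2 N}{3}$ ($M{\left(N \right)} = - \frac{N + N}{3} = - \frac{2 N}{3}$)
$\left(- \frac{119}{M{\left(14 \right)}}\right)^{2} = \left(- \frac{119}{\left(- \frac{2}{3}\right) 14}\right)^{2} = \left(- \frac{119}{- \frac{28}{3}}\right)^{2} = \left(\left(-119\right) \left(- \frac{3}{28}\right)\right)^{2} = \left(\frac{51}{4}\right)^{2} = \frac{2601}{16}$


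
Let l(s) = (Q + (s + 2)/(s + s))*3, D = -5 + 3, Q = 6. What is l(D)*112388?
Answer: 2022984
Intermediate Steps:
D = -2
l(s) = 18 + 3*(2 + s)/(2*s) (l(s) = (6 + (s + 2)/(s + s))*3 = (6 + (2 + s)/((2*s)))*3 = (6 + (2 + s)*(1/(2*s)))*3 = (6 + (2 + s)/(2*s))*3 = 18 + 3*(2 + s)/(2*s))
l(D)*112388 = (39/2 + 3/(-2))*112388 = (39/2 + 3*(-½))*112388 = (39/2 - 3/2)*112388 = 18*112388 = 2022984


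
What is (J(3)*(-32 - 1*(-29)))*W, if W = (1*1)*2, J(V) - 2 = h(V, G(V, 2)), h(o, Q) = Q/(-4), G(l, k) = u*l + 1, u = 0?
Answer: -21/2 ≈ -10.500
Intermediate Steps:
G(l, k) = 1 (G(l, k) = 0*l + 1 = 0 + 1 = 1)
h(o, Q) = -Q/4 (h(o, Q) = Q*(-1/4) = -Q/4)
J(V) = 7/4 (J(V) = 2 - 1/4*1 = 2 - 1/4 = 7/4)
W = 2 (W = 1*2 = 2)
(J(3)*(-32 - 1*(-29)))*W = (7*(-32 - 1*(-29))/4)*2 = (7*(-32 + 29)/4)*2 = ((7/4)*(-3))*2 = -21/4*2 = -21/2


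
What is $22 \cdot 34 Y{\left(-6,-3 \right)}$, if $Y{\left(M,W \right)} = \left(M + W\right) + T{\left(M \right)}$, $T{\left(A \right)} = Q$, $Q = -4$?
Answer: $-9724$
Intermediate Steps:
$T{\left(A \right)} = -4$
$Y{\left(M,W \right)} = -4 + M + W$ ($Y{\left(M,W \right)} = \left(M + W\right) - 4 = -4 + M + W$)
$22 \cdot 34 Y{\left(-6,-3 \right)} = 22 \cdot 34 \left(-4 - 6 - 3\right) = 748 \left(-13\right) = -9724$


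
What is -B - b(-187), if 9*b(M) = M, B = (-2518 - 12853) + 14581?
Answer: 7297/9 ≈ 810.78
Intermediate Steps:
B = -790 (B = -15371 + 14581 = -790)
b(M) = M/9
-B - b(-187) = -1*(-790) - (-187)/9 = 790 - 1*(-187/9) = 790 + 187/9 = 7297/9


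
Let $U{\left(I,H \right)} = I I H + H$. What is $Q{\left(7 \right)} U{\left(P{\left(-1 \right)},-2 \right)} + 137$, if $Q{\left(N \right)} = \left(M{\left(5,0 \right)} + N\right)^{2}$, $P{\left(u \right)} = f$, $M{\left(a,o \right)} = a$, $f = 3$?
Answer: $-2743$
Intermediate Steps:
$P{\left(u \right)} = 3$
$Q{\left(N \right)} = \left(5 + N\right)^{2}$
$U{\left(I,H \right)} = H + H I^{2}$ ($U{\left(I,H \right)} = I^{2} H + H = H I^{2} + H = H + H I^{2}$)
$Q{\left(7 \right)} U{\left(P{\left(-1 \right)},-2 \right)} + 137 = \left(5 + 7\right)^{2} \left(- 2 \left(1 + 3^{2}\right)\right) + 137 = 12^{2} \left(- 2 \left(1 + 9\right)\right) + 137 = 144 \left(\left(-2\right) 10\right) + 137 = 144 \left(-20\right) + 137 = -2880 + 137 = -2743$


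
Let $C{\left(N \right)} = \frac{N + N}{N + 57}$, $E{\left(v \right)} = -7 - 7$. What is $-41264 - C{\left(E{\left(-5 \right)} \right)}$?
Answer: $- \frac{1774324}{43} \approx -41263.0$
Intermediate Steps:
$E{\left(v \right)} = -14$
$C{\left(N \right)} = \frac{2 N}{57 + N}$
$-41264 - C{\left(E{\left(-5 \right)} \right)} = -41264 - 2 \left(-14\right) \frac{1}{57 - 14} = -41264 - 2 \left(-14\right) \frac{1}{43} = -41264 - - \frac{28}{43} = -41264 + \frac{28}{43} = - \frac{1774324}{43}$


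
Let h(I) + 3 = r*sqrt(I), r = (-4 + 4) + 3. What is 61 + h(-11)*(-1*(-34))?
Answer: -41 + 102*I*sqrt(11) ≈ -41.0 + 338.3*I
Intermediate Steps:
r = 3 (r = 0 + 3 = 3)
h(I) = -3 + 3*sqrt(I)
61 + h(-11)*(-1*(-34)) = 61 + (-3 + 3*sqrt(-11))*(-1*(-34)) = 61 + (-3 + 3*(I*sqrt(11)))*34 = 61 + (-3 + 3*I*sqrt(11))*34 = 61 + (-102 + 102*I*sqrt(11)) = -41 + 102*I*sqrt(11)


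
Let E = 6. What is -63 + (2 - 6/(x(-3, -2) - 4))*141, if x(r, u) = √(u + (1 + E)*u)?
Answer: 1299/4 + 423*I/4 ≈ 324.75 + 105.75*I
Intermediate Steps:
x(r, u) = 2*√2*√u (x(r, u) = √(u + (1 + 6)*u) = √(u + 7*u) = √(8*u) = 2*√2*√u)
-63 + (2 - 6/(x(-3, -2) - 4))*141 = -63 + (2 - 6/(2*√2*√(-2) - 4))*141 = -63 + (2 - 6/(2*√2*(I*√2) - 4))*141 = -63 + (2 - 6/(4*I - 4))*141 = -63 + (2 - 6/(-4 + 4*I))*141 = -63 + (2 + ((-4 - 4*I)/32)*(-6))*141 = -63 + (2 - 3*(-4 - 4*I)/16)*141 = -63 + (282 - 423*(-4 - 4*I)/16) = 219 - 423*(-4 - 4*I)/16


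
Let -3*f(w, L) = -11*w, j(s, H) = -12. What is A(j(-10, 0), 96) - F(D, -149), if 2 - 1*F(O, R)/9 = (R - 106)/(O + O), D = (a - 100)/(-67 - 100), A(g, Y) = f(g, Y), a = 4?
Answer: -131723/64 ≈ -2058.2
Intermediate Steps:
f(w, L) = 11*w/3 (f(w, L) = -(-11)*w/3 = 11*w/3)
A(g, Y) = 11*g/3
D = 96/167 (D = (4 - 100)/(-67 - 100) = -96/(-167) = -96*(-1/167) = 96/167 ≈ 0.57485)
F(O, R) = 18 - 9*(-106 + R)/(2*O) (F(O, R) = 18 - 9*(R - 106)/(O + O) = 18 - 9*(-106 + R)/(2*O))
A(j(-10, 0), 96) - F(D, -149) = (11/3)*(-12) - 9*(106 - 1*(-149) + 4*(96/167))/(2*96/167) = -44 - 9*167*(106 + 149 + 384/167)/(2*96) = -44 - 9*167*42969/(2*96*167) = -44 - 1*128907/64 = -44 - 128907/64 = -131723/64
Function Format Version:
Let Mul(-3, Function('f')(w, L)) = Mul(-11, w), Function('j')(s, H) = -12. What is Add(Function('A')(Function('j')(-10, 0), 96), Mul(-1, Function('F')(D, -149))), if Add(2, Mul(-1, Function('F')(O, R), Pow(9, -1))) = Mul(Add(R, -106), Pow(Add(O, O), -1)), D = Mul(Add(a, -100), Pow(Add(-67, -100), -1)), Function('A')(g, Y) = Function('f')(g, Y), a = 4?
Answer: Rational(-131723, 64) ≈ -2058.2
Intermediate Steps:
Function('f')(w, L) = Mul(Rational(11, 3), w) (Function('f')(w, L) = Mul(Rational(-1, 3), Mul(-11, w)) = Mul(Rational(11, 3), w))
Function('A')(g, Y) = Mul(Rational(11, 3), g)
D = Rational(96, 167) (D = Mul(Add(4, -100), Pow(Add(-67, -100), -1)) = Mul(-96, Pow(-167, -1)) = Mul(-96, Rational(-1, 167)) = Rational(96, 167) ≈ 0.57485)
Function('F')(O, R) = Add(18, Mul(Rational(-9, 2), Pow(O, -1), Add(-106, R))) (Function('F')(O, R) = Add(18, Mul(-9, Mul(Add(R, -106), Pow(Add(O, O), -1)))) = Add(18, Mul(-9, Mul(Add(-106, R), Pow(Mul(2, O), -1)))) = Add(18, Mul(-9, Mul(Add(-106, R), Mul(Rational(1, 2), Pow(O, -1))))) = Add(18, Mul(-9, Mul(Rational(1, 2), Pow(O, -1), Add(-106, R)))) = Add(18, Mul(Rational(-9, 2), Pow(O, -1), Add(-106, R))))
Add(Function('A')(Function('j')(-10, 0), 96), Mul(-1, Function('F')(D, -149))) = Add(Mul(Rational(11, 3), -12), Mul(-1, Mul(Rational(9, 2), Pow(Rational(96, 167), -1), Add(106, Mul(-1, -149), Mul(4, Rational(96, 167)))))) = Add(-44, Mul(-1, Mul(Rational(9, 2), Rational(167, 96), Add(106, 149, Rational(384, 167))))) = Add(-44, Mul(-1, Mul(Rational(9, 2), Rational(167, 96), Rational(42969, 167)))) = Add(-44, Mul(-1, Rational(128907, 64))) = Add(-44, Rational(-128907, 64)) = Rational(-131723, 64)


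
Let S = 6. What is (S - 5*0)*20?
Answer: 120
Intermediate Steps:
(S - 5*0)*20 = (6 - 5*0)*20 = (6 + 0)*20 = 6*20 = 120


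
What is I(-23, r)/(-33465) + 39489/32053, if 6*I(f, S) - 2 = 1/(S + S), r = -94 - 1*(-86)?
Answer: 126862947317/102974749920 ≈ 1.2320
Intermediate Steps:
r = -8 (r = -94 + 86 = -8)
I(f, S) = 1/3 + 1/(12*S) (I(f, S) = 1/3 + 1/(6*(S + S)) = 1/3 + 1/(6*((2*S))) = 1/3 + (1/(2*S))/6 = 1/3 + 1/(12*S))
I(-23, r)/(-33465) + 39489/32053 = ((1/12)*(1 + 4*(-8))/(-8))/(-33465) + 39489/32053 = ((1/12)*(-1/8)*(1 - 32))*(-1/33465) + 39489*(1/32053) = ((1/12)*(-1/8)*(-31))*(-1/33465) + 39489/32053 = (31/96)*(-1/33465) + 39489/32053 = -31/3212640 + 39489/32053 = 126862947317/102974749920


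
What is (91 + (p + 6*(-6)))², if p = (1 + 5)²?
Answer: 8281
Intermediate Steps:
p = 36 (p = 6² = 36)
(91 + (p + 6*(-6)))² = (91 + (36 + 6*(-6)))² = (91 + (36 - 36))² = (91 + 0)² = 91² = 8281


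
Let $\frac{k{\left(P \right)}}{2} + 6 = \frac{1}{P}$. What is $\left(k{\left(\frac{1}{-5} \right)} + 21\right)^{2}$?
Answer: $1$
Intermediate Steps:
$k{\left(P \right)} = -12 + \frac{2}{P}$
$\left(k{\left(\frac{1}{-5} \right)} + 21\right)^{2} = \left(\left(-12 + \frac{2}{\frac{1}{-5}}\right) + 21\right)^{2} = \left(\left(-12 + \frac{2}{- \frac{1}{5}}\right) + 21\right)^{2} = \left(\left(-12 + 2 \left(-5\right)\right) + 21\right)^{2} = \left(\left(-12 - 10\right) + 21\right)^{2} = \left(-22 + 21\right)^{2} = \left(-1\right)^{2} = 1$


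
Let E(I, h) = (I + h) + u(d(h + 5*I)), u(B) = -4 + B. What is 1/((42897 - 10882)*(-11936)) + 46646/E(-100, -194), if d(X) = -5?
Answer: -17824884492143/115785705120 ≈ -153.95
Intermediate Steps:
E(I, h) = -9 + I + h (E(I, h) = (I + h) + (-4 - 5) = (I + h) - 9 = -9 + I + h)
1/((42897 - 10882)*(-11936)) + 46646/E(-100, -194) = 1/((42897 - 10882)*(-11936)) + 46646/(-9 - 100 - 194) = -1/11936/32015 + 46646/(-303) = (1/32015)*(-1/11936) + 46646*(-1/303) = -1/382131040 - 46646/303 = -17824884492143/115785705120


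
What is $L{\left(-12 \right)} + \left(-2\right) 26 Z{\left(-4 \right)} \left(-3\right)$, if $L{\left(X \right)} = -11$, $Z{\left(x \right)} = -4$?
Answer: $-635$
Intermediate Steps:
$L{\left(-12 \right)} + \left(-2\right) 26 Z{\left(-4 \right)} \left(-3\right) = -11 + \left(-2\right) 26 \left(\left(-4\right) \left(-3\right)\right) = -11 - 624 = -635$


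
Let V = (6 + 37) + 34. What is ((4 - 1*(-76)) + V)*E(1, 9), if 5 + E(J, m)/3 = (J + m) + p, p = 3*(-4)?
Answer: -3297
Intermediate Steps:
p = -12
E(J, m) = -51 + 3*J + 3*m (E(J, m) = -15 + 3*((J + m) - 12) = -15 + 3*(-12 + J + m) = -15 + (-36 + 3*J + 3*m) = -51 + 3*J + 3*m)
V = 77 (V = 43 + 34 = 77)
((4 - 1*(-76)) + V)*E(1, 9) = ((4 - 1*(-76)) + 77)*(-51 + 3*1 + 3*9) = ((4 + 76) + 77)*(-51 + 3 + 27) = (80 + 77)*(-21) = 157*(-21) = -3297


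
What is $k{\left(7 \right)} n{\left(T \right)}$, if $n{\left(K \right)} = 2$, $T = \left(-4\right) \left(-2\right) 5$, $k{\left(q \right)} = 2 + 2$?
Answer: $8$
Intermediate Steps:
$k{\left(q \right)} = 4$
$T = 40$ ($T = 8 \cdot 5 = 40$)
$k{\left(7 \right)} n{\left(T \right)} = 4 \cdot 2 = 8$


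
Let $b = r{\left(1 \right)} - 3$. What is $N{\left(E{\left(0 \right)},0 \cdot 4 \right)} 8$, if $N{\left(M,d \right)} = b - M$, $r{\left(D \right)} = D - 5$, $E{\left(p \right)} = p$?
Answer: $-56$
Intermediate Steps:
$r{\left(D \right)} = -5 + D$
$b = -7$ ($b = \left(-5 + 1\right) - 3 = -4 - 3 = -7$)
$N{\left(M,d \right)} = -7 - M$
$N{\left(E{\left(0 \right)},0 \cdot 4 \right)} 8 = \left(-7 - 0\right) 8 = \left(-7 + 0\right) 8 = \left(-7\right) 8 = -56$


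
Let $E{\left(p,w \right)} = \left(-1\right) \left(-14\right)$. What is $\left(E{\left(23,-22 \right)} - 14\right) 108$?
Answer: $0$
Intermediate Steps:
$E{\left(p,w \right)} = 14$
$\left(E{\left(23,-22 \right)} - 14\right) 108 = \left(14 - 14\right) 108 = 0 \cdot 108 = 0$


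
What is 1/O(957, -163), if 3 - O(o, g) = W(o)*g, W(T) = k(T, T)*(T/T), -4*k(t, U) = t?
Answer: -4/155979 ≈ -2.5644e-5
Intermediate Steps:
k(t, U) = -t/4
W(T) = -T/4 (W(T) = (-T/4)*(T/T) = -T/4*1 = -T/4)
O(o, g) = 3 + g*o/4 (O(o, g) = 3 - (-o/4)*g = 3 - (-1)*g*o/4 = 3 + g*o/4)
1/O(957, -163) = 1/(3 + (¼)*(-163)*957) = 1/(3 - 155991/4) = 1/(-155979/4) = -4/155979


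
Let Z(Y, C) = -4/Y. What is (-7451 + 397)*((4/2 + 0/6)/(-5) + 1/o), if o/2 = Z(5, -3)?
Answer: 144607/20 ≈ 7230.4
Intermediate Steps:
o = -8/5 (o = 2*(-4/5) = -8/5 ≈ -1.6000)
(-7451 + 397)*((4/2 + 0/6)/(-5) + 1/o) = (-7451 + 397)*((4/2 + 0/6)/(-5) + 1/(-8/5)) = -7054*((4*(1/2) + 0*(1/6))*(-1/5) + 1*(-5/8)) = -7054*((2 + 0)*(-1/5) - 5/8) = -7054*(2*(-1/5) - 5/8) = -7054*(-2/5 - 5/8) = -7054*(-41/40) = 144607/20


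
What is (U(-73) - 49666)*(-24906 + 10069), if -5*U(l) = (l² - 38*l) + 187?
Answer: 761494188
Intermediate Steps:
U(l) = -187/5 - l²/5 + 38*l/5 (U(l) = -((l² - 38*l) + 187)/5 = -(187 + l² - 38*l)/5 = -187/5 - l²/5 + 38*l/5)
(U(-73) - 49666)*(-24906 + 10069) = ((-187/5 - ⅕*(-73)² + (38/5)*(-73)) - 49666)*(-24906 + 10069) = ((-187/5 - ⅕*5329 - 2774/5) - 49666)*(-14837) = ((-187/5 - 5329/5 - 2774/5) - 49666)*(-14837) = (-1658 - 49666)*(-14837) = -51324*(-14837) = 761494188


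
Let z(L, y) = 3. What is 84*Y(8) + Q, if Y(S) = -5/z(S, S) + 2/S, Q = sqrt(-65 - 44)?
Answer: -119 + I*sqrt(109) ≈ -119.0 + 10.44*I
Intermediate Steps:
Q = I*sqrt(109) (Q = sqrt(-109) = I*sqrt(109) ≈ 10.44*I)
Y(S) = -5/3 + 2/S
84*Y(8) + Q = 84*(-5/3 + 2/8) + I*sqrt(109) = 84*(-5/3 + 2*(1/8)) + I*sqrt(109) = 84*(-5/3 + 1/4) + I*sqrt(109) = 84*(-17/12) + I*sqrt(109) = -119 + I*sqrt(109)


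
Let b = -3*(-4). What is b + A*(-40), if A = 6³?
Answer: -8628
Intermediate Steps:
b = 12
A = 216
b + A*(-40) = 12 + 216*(-40) = 12 - 8640 = -8628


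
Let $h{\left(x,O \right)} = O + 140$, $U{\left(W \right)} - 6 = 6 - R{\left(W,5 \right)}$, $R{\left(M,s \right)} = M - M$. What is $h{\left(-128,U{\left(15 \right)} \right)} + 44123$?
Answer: $44275$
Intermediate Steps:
$R{\left(M,s \right)} = 0$
$U{\left(W \right)} = 12$ ($U{\left(W \right)} = 6 + \left(6 - 0\right) = 6 + \left(6 + 0\right) = 6 + 6 = 12$)
$h{\left(x,O \right)} = 140 + O$
$h{\left(-128,U{\left(15 \right)} \right)} + 44123 = \left(140 + 12\right) + 44123 = 152 + 44123 = 44275$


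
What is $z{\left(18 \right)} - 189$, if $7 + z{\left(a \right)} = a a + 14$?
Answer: $142$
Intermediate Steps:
$z{\left(a \right)} = 7 + a^{2}$ ($z{\left(a \right)} = -7 + \left(a a + 14\right) = -7 + \left(a^{2} + 14\right) = -7 + \left(14 + a^{2}\right) = 7 + a^{2}$)
$z{\left(18 \right)} - 189 = \left(7 + 18^{2}\right) - 189 = \left(7 + 324\right) - 189 = 331 - 189 = 142$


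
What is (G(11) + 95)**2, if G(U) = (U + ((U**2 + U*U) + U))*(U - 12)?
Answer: 28561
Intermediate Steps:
G(U) = (-12 + U)*(2*U + 2*U**2) (G(U) = (U + ((U**2 + U**2) + U))*(-12 + U) = (U + (2*U**2 + U))*(-12 + U) = (U + (U + 2*U**2))*(-12 + U) = (2*U + 2*U**2)*(-12 + U) = (-12 + U)*(2*U + 2*U**2))
(G(11) + 95)**2 = (2*11*(-12 + 11**2 - 11*11) + 95)**2 = (2*11*(-12 + 121 - 121) + 95)**2 = (2*11*(-12) + 95)**2 = (-264 + 95)**2 = (-169)**2 = 28561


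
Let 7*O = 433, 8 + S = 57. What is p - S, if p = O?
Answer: 90/7 ≈ 12.857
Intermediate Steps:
S = 49 (S = -8 + 57 = 49)
O = 433/7 (O = (⅐)*433 = 433/7 ≈ 61.857)
p = 433/7 ≈ 61.857
p - S = 433/7 - 1*49 = 433/7 - 49 = 90/7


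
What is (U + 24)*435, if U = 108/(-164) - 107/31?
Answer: 10996800/1271 ≈ 8652.1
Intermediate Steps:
U = -5224/1271 (U = 108*(-1/164) - 107*1/31 = -27/41 - 107/31 = -5224/1271 ≈ -4.1102)
(U + 24)*435 = (-5224/1271 + 24)*435 = (25280/1271)*435 = 10996800/1271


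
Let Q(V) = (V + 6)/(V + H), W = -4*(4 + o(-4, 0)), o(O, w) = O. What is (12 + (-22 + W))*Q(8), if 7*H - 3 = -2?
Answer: -980/57 ≈ -17.193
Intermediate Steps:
H = ⅐ (H = 3/7 + (⅐)*(-2) = 3/7 - 2/7 = ⅐ ≈ 0.14286)
W = 0 (W = -4*(4 - 4) = -4*0 = 0)
Q(V) = (6 + V)/(⅐ + V) (Q(V) = (V + 6)/(V + ⅐) = (6 + V)/(⅐ + V))
(12 + (-22 + W))*Q(8) = (12 + (-22 + 0))*(7*(6 + 8)/(1 + 7*8)) = (12 - 22)*(7*14/(1 + 56)) = -70*14/57 = -10*98/57 = -980/57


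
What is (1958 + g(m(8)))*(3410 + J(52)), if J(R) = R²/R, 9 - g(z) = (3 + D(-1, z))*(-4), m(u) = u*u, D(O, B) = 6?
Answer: 6934386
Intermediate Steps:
m(u) = u²
g(z) = 45 (g(z) = 9 - (3 + 6)*(-4) = 9 - 9*(-4) = 9 - 1*(-36) = 9 + 36 = 45)
J(R) = R
(1958 + g(m(8)))*(3410 + J(52)) = (1958 + 45)*(3410 + 52) = 2003*3462 = 6934386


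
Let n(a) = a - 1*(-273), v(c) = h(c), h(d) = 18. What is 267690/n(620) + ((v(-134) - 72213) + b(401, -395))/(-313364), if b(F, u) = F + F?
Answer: 83948163109/279834052 ≈ 299.99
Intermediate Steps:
b(F, u) = 2*F
v(c) = 18
n(a) = 273 + a (n(a) = a + 273 = 273 + a)
267690/n(620) + ((v(-134) - 72213) + b(401, -395))/(-313364) = 267690/(273 + 620) + ((18 - 72213) + 2*401)/(-313364) = 267690/893 + (-72195 + 802)*(-1/313364) = 267690*(1/893) - 71393*(-1/313364) = 267690/893 + 71393/313364 = 83948163109/279834052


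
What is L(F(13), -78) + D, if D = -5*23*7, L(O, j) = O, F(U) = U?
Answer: -792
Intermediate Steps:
D = -805 (D = -115*7 = -805)
L(F(13), -78) + D = 13 - 805 = -792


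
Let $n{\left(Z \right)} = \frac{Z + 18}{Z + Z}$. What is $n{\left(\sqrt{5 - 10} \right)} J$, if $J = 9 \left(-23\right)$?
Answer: $- \frac{207}{2} + \frac{1863 i \sqrt{5}}{5} \approx -103.5 + 833.16 i$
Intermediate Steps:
$n{\left(Z \right)} = \frac{18 + Z}{2 Z}$
$J = -207$
$n{\left(\sqrt{5 - 10} \right)} J = \frac{18 + \sqrt{5 - 10}}{2 \sqrt{5 - 10}} \left(-207\right) = \frac{18 + \sqrt{-5}}{2 \sqrt{-5}} \left(-207\right) = \frac{18 + i \sqrt{5}}{2 i \sqrt{5}} \left(-207\right) = \frac{- \frac{i \sqrt{5}}{5} \left(18 + i \sqrt{5}\right)}{2} \left(-207\right) = - \frac{i \sqrt{5} \left(18 + i \sqrt{5}\right)}{10} \left(-207\right) = \frac{207 i \sqrt{5} \left(18 + i \sqrt{5}\right)}{10}$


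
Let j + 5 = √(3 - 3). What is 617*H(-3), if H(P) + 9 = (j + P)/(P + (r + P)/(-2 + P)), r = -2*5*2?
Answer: -8638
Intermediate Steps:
j = -5 (j = -5 + √(3 - 3) = -5 + √0 = -5 + 0 = -5)
r = -20 (r = -10*2 = -20)
H(P) = -9 + (-5 + P)/(P + (-20 + P)/(-2 + P))
617*H(-3) = 617*(2*(-19 - 4*(-3))/(4 - 3)) = 617*(2*(-19 + 12)/1) = 617*(2*1*(-7)) = 617*(-14) = -8638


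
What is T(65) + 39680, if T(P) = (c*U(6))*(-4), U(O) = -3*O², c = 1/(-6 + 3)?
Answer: 39536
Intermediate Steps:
c = -⅓ (c = 1/(-3) = -⅓ ≈ -0.33333)
T(P) = -144 (T(P) = -(-1)*6²*(-4) = -(-1)*36*(-4) = -⅓*(-108)*(-4) = 36*(-4) = -144)
T(65) + 39680 = -144 + 39680 = 39536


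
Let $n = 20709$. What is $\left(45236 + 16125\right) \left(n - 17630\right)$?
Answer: $188930519$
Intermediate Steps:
$\left(45236 + 16125\right) \left(n - 17630\right) = \left(45236 + 16125\right) \left(20709 - 17630\right) = 61361 \cdot 3079 = 188930519$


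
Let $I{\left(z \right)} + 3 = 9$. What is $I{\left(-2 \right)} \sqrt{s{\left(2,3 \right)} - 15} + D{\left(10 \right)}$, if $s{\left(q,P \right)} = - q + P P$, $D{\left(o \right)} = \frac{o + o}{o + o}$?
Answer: $1 + 12 i \sqrt{2} \approx 1.0 + 16.971 i$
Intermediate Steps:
$D{\left(o \right)} = 1$ ($D{\left(o \right)} = \frac{2 o}{2 o} = 2 o \frac{1}{2 o} = 1$)
$I{\left(z \right)} = 6$ ($I{\left(z \right)} = -3 + 9 = 6$)
$s{\left(q,P \right)} = P^{2} - q$ ($s{\left(q,P \right)} = - q + P^{2} = P^{2} - q$)
$I{\left(-2 \right)} \sqrt{s{\left(2,3 \right)} - 15} + D{\left(10 \right)} = 6 \sqrt{\left(3^{2} - 2\right) - 15} + 1 = 6 \sqrt{\left(9 - 2\right) - 15} + 1 = 6 \sqrt{7 - 15} + 1 = 6 \sqrt{-8} + 1 = 6 \cdot 2 i \sqrt{2} + 1 = 12 i \sqrt{2} + 1 = 1 + 12 i \sqrt{2}$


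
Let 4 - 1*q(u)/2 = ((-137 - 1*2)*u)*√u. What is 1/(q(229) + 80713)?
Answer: -80721/921586826035 + 63662*√229/921586826035 ≈ 9.5776e-7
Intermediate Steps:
q(u) = 8 + 278*u^(3/2) (q(u) = 8 - 2*(-137 - 1*2)*u*√u = 8 - 2*(-137 - 2)*u*√u = 8 - 2*(-139*u)*√u = 8 - (-278)*u^(3/2) = 8 + 278*u^(3/2))
1/(q(229) + 80713) = 1/((8 + 278*229^(3/2)) + 80713) = 1/((8 + 278*(229*√229)) + 80713) = 1/((8 + 63662*√229) + 80713) = 1/(80721 + 63662*√229)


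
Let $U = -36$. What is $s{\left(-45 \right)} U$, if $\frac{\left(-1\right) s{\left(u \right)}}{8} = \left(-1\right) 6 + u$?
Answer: $-14688$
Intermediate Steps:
$s{\left(u \right)} = 48 - 8 u$ ($s{\left(u \right)} = - 8 \left(\left(-1\right) 6 + u\right) = - 8 \left(-6 + u\right) = 48 - 8 u$)
$s{\left(-45 \right)} U = \left(48 - -360\right) \left(-36\right) = \left(48 + 360\right) \left(-36\right) = 408 \left(-36\right) = -14688$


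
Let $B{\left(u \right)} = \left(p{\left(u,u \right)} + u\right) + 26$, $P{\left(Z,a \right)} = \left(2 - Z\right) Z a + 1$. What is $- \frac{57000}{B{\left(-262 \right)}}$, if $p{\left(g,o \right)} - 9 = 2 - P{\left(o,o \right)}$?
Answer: $\frac{28500}{9061121} \approx 0.0031453$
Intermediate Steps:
$P{\left(Z,a \right)} = 1 + Z a \left(2 - Z\right)$ ($P{\left(Z,a \right)} = Z \left(2 - Z\right) a + 1 = Z a \left(2 - Z\right) + 1 = 1 + Z a \left(2 - Z\right)$)
$p{\left(g,o \right)} = 10 + o^{3} - 2 o^{2}$ ($p{\left(g,o \right)} = 9 - \left(-1 - o o^{2} + 2 o o\right) = 9 - \left(-1 - o^{3} + 2 o^{2}\right) = 9 + \left(1 + o^{3} - 2 o^{2}\right) = 10 + o^{3} - 2 o^{2}$)
$B{\left(u \right)} = 36 + u + u^{3} - 2 u^{2}$ ($B{\left(u \right)} = \left(\left(10 + u^{3} - 2 u^{2}\right) + u\right) + 26 = \left(10 + u + u^{3} - 2 u^{2}\right) + 26 = 36 + u + u^{3} - 2 u^{2}$)
$- \frac{57000}{B{\left(-262 \right)}} = - \frac{57000}{36 - 262 + \left(-262\right)^{3} - 2 \left(-262\right)^{2}} = - \frac{57000}{36 - 262 - 17984728 - 137288} = - \frac{57000}{-18122242} = \left(-57000\right) \left(- \frac{1}{18122242}\right) = \frac{28500}{9061121}$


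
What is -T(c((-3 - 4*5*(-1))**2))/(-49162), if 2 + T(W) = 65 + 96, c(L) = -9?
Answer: 159/49162 ≈ 0.0032342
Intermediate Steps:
T(W) = 159 (T(W) = -2 + (65 + 96) = -2 + 161 = 159)
-T(c((-3 - 4*5*(-1))**2))/(-49162) = -159/(-49162) = -159*(-1)/49162 = -1*(-159/49162) = 159/49162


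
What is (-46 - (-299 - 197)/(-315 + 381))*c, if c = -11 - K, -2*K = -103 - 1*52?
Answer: 37465/11 ≈ 3405.9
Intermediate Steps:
K = 155/2 (K = -(-103 - 1*52)/2 = -(-103 - 52)/2 = -1/2*(-155) = 155/2 ≈ 77.500)
c = -177/2 (c = -11 - 1*155/2 = -11 - 155/2 = -177/2 ≈ -88.500)
(-46 - (-299 - 197)/(-315 + 381))*c = (-46 - (-299 - 197)/(-315 + 381))*(-177/2) = (-46 - (-496)/66)*(-177/2) = (-46 - 1*(-248/33))*(-177/2) = (-46 + 248/33)*(-177/2) = -1270/33*(-177/2) = 37465/11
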